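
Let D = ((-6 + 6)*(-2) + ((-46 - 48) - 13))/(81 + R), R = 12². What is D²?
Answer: 11449/50625 ≈ 0.22615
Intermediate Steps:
R = 144
D = -107/225 (D = ((-6 + 6)*(-2) + ((-46 - 48) - 13))/(81 + 144) = (0*(-2) + (-94 - 13))/225 = (0 - 107)*(1/225) = -107*1/225 = -107/225 ≈ -0.47556)
D² = (-107/225)² = 11449/50625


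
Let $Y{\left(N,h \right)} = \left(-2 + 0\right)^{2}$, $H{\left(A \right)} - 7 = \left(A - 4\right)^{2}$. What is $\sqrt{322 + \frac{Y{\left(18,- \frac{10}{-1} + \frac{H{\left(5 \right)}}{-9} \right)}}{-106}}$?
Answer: $\frac{6 \sqrt{25122}}{53} \approx 17.943$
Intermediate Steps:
$H{\left(A \right)} = 7 + \left(-4 + A\right)^{2}$ ($H{\left(A \right)} = 7 + \left(A - 4\right)^{2} = 7 + \left(-4 + A\right)^{2}$)
$Y{\left(N,h \right)} = 4$ ($Y{\left(N,h \right)} = \left(-2\right)^{2} = 4$)
$\sqrt{322 + \frac{Y{\left(18,- \frac{10}{-1} + \frac{H{\left(5 \right)}}{-9} \right)}}{-106}} = \sqrt{322 + \frac{4}{-106}} = \sqrt{322 + 4 \left(- \frac{1}{106}\right)} = \sqrt{322 - \frac{2}{53}} = \sqrt{\frac{17064}{53}} = \frac{6 \sqrt{25122}}{53}$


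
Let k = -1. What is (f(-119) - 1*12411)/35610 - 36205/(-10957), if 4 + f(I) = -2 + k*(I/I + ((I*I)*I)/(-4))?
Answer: -4617167689/520238360 ≈ -8.8751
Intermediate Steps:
f(I) = -7 + I³/4 (f(I) = -4 + (-2 - (I/I + ((I*I)*I)/(-4))) = -4 + (-2 - (1 + (I²*I)*(-¼))) = -4 + (-2 - (1 + I³*(-¼))) = -4 + (-2 - (1 - I³/4)) = -4 + (-2 + (-1 + I³/4)) = -4 + (-3 + I³/4) = -7 + I³/4)
(f(-119) - 1*12411)/35610 - 36205/(-10957) = ((-7 + (¼)*(-119)³) - 1*12411)/35610 - 36205/(-10957) = ((-7 + (¼)*(-1685159)) - 12411)*(1/35610) - 36205*(-1/10957) = ((-7 - 1685159/4) - 12411)*(1/35610) + 36205/10957 = (-1685187/4 - 12411)*(1/35610) + 36205/10957 = -1734831/4*1/35610 + 36205/10957 = -578277/47480 + 36205/10957 = -4617167689/520238360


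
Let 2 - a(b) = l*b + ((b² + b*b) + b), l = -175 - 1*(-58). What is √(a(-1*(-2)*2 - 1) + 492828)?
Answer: 2*√123290 ≈ 702.25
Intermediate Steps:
l = -117 (l = -175 + 58 = -117)
a(b) = 2 - 2*b² + 116*b (a(b) = 2 - (-117*b + ((b² + b*b) + b)) = 2 - (-117*b + ((b² + b²) + b)) = 2 - (-117*b + (2*b² + b)) = 2 - (-117*b + (b + 2*b²)) = 2 - (-116*b + 2*b²) = 2 + (-2*b² + 116*b) = 2 - 2*b² + 116*b)
√(a(-1*(-2)*2 - 1) + 492828) = √((2 - 2*(-1*(-2)*2 - 1)² + 116*(-1*(-2)*2 - 1)) + 492828) = √((2 - 2*(2*2 - 1)² + 116*(2*2 - 1)) + 492828) = √((2 - 2*(4 - 1)² + 116*(4 - 1)) + 492828) = √((2 - 2*3² + 116*3) + 492828) = √((2 - 2*9 + 348) + 492828) = √((2 - 18 + 348) + 492828) = √(332 + 492828) = √493160 = 2*√123290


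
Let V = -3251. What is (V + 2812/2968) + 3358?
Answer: 80097/742 ≈ 107.95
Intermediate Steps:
(V + 2812/2968) + 3358 = (-3251 + 2812/2968) + 3358 = (-3251 + 2812*(1/2968)) + 3358 = (-3251 + 703/742) + 3358 = -2411539/742 + 3358 = 80097/742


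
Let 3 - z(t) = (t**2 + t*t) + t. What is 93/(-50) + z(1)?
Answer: -93/50 ≈ -1.8600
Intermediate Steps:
z(t) = 3 - t - 2*t**2 (z(t) = 3 - ((t**2 + t*t) + t) = 3 - ((t**2 + t**2) + t) = 3 - (2*t**2 + t) = 3 - (t + 2*t**2) = 3 + (-t - 2*t**2) = 3 - t - 2*t**2)
93/(-50) + z(1) = 93/(-50) + (3 - 1*1 - 2*1**2) = -1/50*93 + (3 - 1 - 2*1) = -93/50 + (3 - 1 - 2) = -93/50 + 0 = -93/50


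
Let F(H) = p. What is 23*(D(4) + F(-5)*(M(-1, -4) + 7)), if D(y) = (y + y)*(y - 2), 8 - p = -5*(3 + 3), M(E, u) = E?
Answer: 5612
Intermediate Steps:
p = 38 (p = 8 - (-5)*(3 + 3) = 8 - (-5)*6 = 8 - 1*(-30) = 8 + 30 = 38)
D(y) = 2*y*(-2 + y) (D(y) = (2*y)*(-2 + y) = 2*y*(-2 + y))
F(H) = 38
23*(D(4) + F(-5)*(M(-1, -4) + 7)) = 23*(2*4*(-2 + 4) + 38*(-1 + 7)) = 23*(2*4*2 + 38*6) = 23*(16 + 228) = 23*244 = 5612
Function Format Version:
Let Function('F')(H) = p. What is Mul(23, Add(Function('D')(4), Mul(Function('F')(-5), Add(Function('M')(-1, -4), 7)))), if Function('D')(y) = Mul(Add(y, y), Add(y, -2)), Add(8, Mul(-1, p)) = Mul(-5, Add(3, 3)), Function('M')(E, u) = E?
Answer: 5612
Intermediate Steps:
p = 38 (p = Add(8, Mul(-1, Mul(-5, Add(3, 3)))) = Add(8, Mul(-1, Mul(-5, 6))) = Add(8, Mul(-1, -30)) = Add(8, 30) = 38)
Function('D')(y) = Mul(2, y, Add(-2, y)) (Function('D')(y) = Mul(Mul(2, y), Add(-2, y)) = Mul(2, y, Add(-2, y)))
Function('F')(H) = 38
Mul(23, Add(Function('D')(4), Mul(Function('F')(-5), Add(Function('M')(-1, -4), 7)))) = Mul(23, Add(Mul(2, 4, Add(-2, 4)), Mul(38, Add(-1, 7)))) = Mul(23, Add(Mul(2, 4, 2), Mul(38, 6))) = Mul(23, Add(16, 228)) = Mul(23, 244) = 5612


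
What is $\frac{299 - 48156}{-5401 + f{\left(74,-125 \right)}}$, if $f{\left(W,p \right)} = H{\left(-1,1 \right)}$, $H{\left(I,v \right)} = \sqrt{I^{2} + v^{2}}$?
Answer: $\frac{258475657}{29170799} + \frac{47857 \sqrt{2}}{29170799} \approx 8.8631$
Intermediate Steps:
$f{\left(W,p \right)} = \sqrt{2}$ ($f{\left(W,p \right)} = \sqrt{\left(-1\right)^{2} + 1^{2}} = \sqrt{1 + 1} = \sqrt{2}$)
$\frac{299 - 48156}{-5401 + f{\left(74,-125 \right)}} = \frac{299 - 48156}{-5401 + \sqrt{2}} = - \frac{47857}{-5401 + \sqrt{2}}$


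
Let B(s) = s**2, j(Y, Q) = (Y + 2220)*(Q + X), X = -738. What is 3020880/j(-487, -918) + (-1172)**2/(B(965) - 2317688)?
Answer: -14728832686/7208221137 ≈ -2.0433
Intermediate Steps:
j(Y, Q) = (-738 + Q)*(2220 + Y) (j(Y, Q) = (Y + 2220)*(Q - 738) = (2220 + Y)*(-738 + Q) = (-738 + Q)*(2220 + Y))
3020880/j(-487, -918) + (-1172)**2/(B(965) - 2317688) = 3020880/(-1638360 - 738*(-487) + 2220*(-918) - 918*(-487)) + (-1172)**2/(965**2 - 2317688) = 3020880/(-1638360 + 359406 - 2037960 + 447066) + 1373584/(931225 - 2317688) = 3020880/(-2869848) + 1373584/(-1386463) = 3020880*(-1/2869848) + 1373584*(-1/1386463) = -125870/119577 - 1373584/1386463 = -14728832686/7208221137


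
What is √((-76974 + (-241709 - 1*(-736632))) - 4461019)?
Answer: 3*I*√449230 ≈ 2010.7*I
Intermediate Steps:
√((-76974 + (-241709 - 1*(-736632))) - 4461019) = √((-76974 + (-241709 + 736632)) - 4461019) = √((-76974 + 494923) - 4461019) = √(417949 - 4461019) = √(-4043070) = 3*I*√449230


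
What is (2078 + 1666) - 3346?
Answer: 398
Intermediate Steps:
(2078 + 1666) - 3346 = 3744 - 3346 = 398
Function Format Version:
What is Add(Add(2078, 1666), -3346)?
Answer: 398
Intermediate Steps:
Add(Add(2078, 1666), -3346) = Add(3744, -3346) = 398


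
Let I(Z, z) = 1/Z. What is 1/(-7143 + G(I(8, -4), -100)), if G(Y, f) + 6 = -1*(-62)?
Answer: -1/7087 ≈ -0.00014110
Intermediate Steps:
G(Y, f) = 56 (G(Y, f) = -6 - 1*(-62) = -6 + 62 = 56)
1/(-7143 + G(I(8, -4), -100)) = 1/(-7143 + 56) = 1/(-7087) = -1/7087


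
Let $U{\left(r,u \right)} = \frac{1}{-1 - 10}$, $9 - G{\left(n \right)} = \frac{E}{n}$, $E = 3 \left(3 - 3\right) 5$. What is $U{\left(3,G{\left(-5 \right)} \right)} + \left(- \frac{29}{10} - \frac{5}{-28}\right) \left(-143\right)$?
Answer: $\frac{599173}{1540} \approx 389.07$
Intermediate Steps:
$E = 0$ ($E = 3 \cdot 0 \cdot 5 = 0 \cdot 5 = 0$)
$G{\left(n \right)} = 9$ ($G{\left(n \right)} = 9 - \frac{0}{n} = 9 - 0 = 9 + 0 = 9$)
$U{\left(r,u \right)} = - \frac{1}{11}$ ($U{\left(r,u \right)} = \frac{1}{-11} = - \frac{1}{11}$)
$U{\left(3,G{\left(-5 \right)} \right)} + \left(- \frac{29}{10} - \frac{5}{-28}\right) \left(-143\right) = - \frac{1}{11} + \left(- \frac{29}{10} - \frac{5}{-28}\right) \left(-143\right) = - \frac{1}{11} + \left(\left(-29\right) \frac{1}{10} - - \frac{5}{28}\right) \left(-143\right) = - \frac{1}{11} + \left(- \frac{29}{10} + \frac{5}{28}\right) \left(-143\right) = - \frac{1}{11} - - \frac{54483}{140} = - \frac{1}{11} + \frac{54483}{140} = \frac{599173}{1540}$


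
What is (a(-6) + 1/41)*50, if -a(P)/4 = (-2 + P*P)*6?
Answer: -1672750/41 ≈ -40799.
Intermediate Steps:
a(P) = 48 - 24*P² (a(P) = -4*(-2 + P*P)*6 = -4*(-2 + P²)*6 = -4*(-12 + 6*P²) = 48 - 24*P²)
(a(-6) + 1/41)*50 = ((48 - 24*(-6)²) + 1/41)*50 = ((48 - 24*36) + 1/41)*50 = ((48 - 864) + 1/41)*50 = (-816 + 1/41)*50 = -33455/41*50 = -1672750/41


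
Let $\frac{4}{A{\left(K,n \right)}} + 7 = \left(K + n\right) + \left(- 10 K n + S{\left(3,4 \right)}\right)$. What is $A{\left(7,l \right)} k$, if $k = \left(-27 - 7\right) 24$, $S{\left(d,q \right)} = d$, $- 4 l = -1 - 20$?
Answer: $\frac{4352}{479} \approx 9.0856$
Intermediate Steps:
$l = \frac{21}{4}$ ($l = - \frac{-1 - 20}{4} = \left(- \frac{1}{4}\right) \left(-21\right) = \frac{21}{4} \approx 5.25$)
$k = -816$ ($k = \left(-34\right) 24 = -816$)
$A{\left(K,n \right)} = \frac{4}{-4 + K + n - 10 K n}$ ($A{\left(K,n \right)} = \frac{4}{-7 + \left(\left(K + n\right) + \left(- 10 K n + 3\right)\right)} = \frac{4}{-7 - \left(-3 - K - n + 10 K n\right)} = \frac{4}{-7 + \left(3 + K + n - 10 K n\right)} = \frac{4}{-4 + K + n - 10 K n}$)
$A{\left(7,l \right)} k = \frac{4}{-4 + 7 + \frac{21}{4} - 70 \cdot \frac{21}{4}} \left(-816\right) = \frac{4}{-4 + 7 + \frac{21}{4} - \frac{735}{2}} \left(-816\right) = \frac{4}{- \frac{1437}{4}} \left(-816\right) = 4 \left(- \frac{4}{1437}\right) \left(-816\right) = \left(- \frac{16}{1437}\right) \left(-816\right) = \frac{4352}{479}$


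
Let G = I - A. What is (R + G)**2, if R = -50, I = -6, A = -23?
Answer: 1089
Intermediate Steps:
G = 17 (G = -6 - 1*(-23) = -6 + 23 = 17)
(R + G)**2 = (-50 + 17)**2 = (-33)**2 = 1089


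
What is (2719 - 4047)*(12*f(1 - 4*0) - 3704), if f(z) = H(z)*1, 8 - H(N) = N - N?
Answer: 4791424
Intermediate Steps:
H(N) = 8 (H(N) = 8 - (N - N) = 8 - 1*0 = 8 + 0 = 8)
f(z) = 8 (f(z) = 8*1 = 8)
(2719 - 4047)*(12*f(1 - 4*0) - 3704) = (2719 - 4047)*(12*8 - 3704) = -1328*(96 - 3704) = -1328*(-3608) = 4791424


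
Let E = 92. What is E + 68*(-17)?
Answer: -1064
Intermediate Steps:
E + 68*(-17) = 92 + 68*(-17) = 92 - 1156 = -1064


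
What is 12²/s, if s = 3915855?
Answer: 16/435095 ≈ 3.6774e-5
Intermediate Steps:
12²/s = 12²/3915855 = 144*(1/3915855) = 16/435095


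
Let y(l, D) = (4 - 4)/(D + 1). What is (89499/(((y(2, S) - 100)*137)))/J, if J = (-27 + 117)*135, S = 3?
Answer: -29833/55485000 ≈ -0.00053768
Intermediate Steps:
J = 12150 (J = 90*135 = 12150)
y(l, D) = 0 (y(l, D) = 0/(1 + D) = 0)
(89499/(((y(2, S) - 100)*137)))/J = (89499/(((0 - 100)*137)))/12150 = (89499/((-100*137)))*(1/12150) = (89499/(-13700))*(1/12150) = (89499*(-1/13700))*(1/12150) = -89499/13700*1/12150 = -29833/55485000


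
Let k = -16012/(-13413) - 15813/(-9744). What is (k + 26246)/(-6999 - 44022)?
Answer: -163362975029/317535928272 ≈ -0.51447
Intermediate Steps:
k = 17529557/6223632 (k = -16012*(-1/13413) - 15813*(-1/9744) = 16012/13413 + 753/464 = 17529557/6223632 ≈ 2.8166)
(k + 26246)/(-6999 - 44022) = (17529557/6223632 + 26246)/(-6999 - 44022) = (163362975029/6223632)/(-51021) = (163362975029/6223632)*(-1/51021) = -163362975029/317535928272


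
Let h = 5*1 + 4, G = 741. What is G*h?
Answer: 6669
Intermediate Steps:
h = 9 (h = 5 + 4 = 9)
G*h = 741*9 = 6669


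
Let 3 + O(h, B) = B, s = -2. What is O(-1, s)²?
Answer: 25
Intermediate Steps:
O(h, B) = -3 + B
O(-1, s)² = (-3 - 2)² = (-5)² = 25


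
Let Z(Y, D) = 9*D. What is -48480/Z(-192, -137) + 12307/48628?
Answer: 790886657/19986108 ≈ 39.572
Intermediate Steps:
-48480/Z(-192, -137) + 12307/48628 = -48480/(9*(-137)) + 12307/48628 = -48480/(-1233) + 12307*(1/48628) = -48480*(-1/1233) + 12307/48628 = 16160/411 + 12307/48628 = 790886657/19986108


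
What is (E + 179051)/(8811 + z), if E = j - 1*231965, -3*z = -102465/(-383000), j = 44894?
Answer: -614332000/674915769 ≈ -0.91024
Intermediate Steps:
z = -6831/76600 (z = -(-34155)/(-383000) = -(-34155)*(-1)/383000 = -1/3*20493/76600 = -6831/76600 ≈ -0.089177)
E = -187071 (E = 44894 - 1*231965 = 44894 - 231965 = -187071)
(E + 179051)/(8811 + z) = (-187071 + 179051)/(8811 - 6831/76600) = -8020/674915769/76600 = -8020*76600/674915769 = -614332000/674915769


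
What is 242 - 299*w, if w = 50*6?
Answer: -89458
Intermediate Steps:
w = 300
242 - 299*w = 242 - 299*300 = 242 - 89700 = -89458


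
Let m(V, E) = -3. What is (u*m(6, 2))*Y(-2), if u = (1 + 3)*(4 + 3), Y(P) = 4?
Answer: -336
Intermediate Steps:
u = 28 (u = 4*7 = 28)
(u*m(6, 2))*Y(-2) = (28*(-3))*4 = -84*4 = -336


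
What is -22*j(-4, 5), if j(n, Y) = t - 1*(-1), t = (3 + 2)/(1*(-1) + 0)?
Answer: 88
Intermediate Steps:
t = -5 (t = 5/(-1 + 0) = 5/(-1) = 5*(-1) = -5)
j(n, Y) = -4 (j(n, Y) = -5 - 1*(-1) = -5 + 1 = -4)
-22*j(-4, 5) = -22*(-4) = 88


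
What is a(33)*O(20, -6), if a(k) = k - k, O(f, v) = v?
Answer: 0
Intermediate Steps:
a(k) = 0
a(33)*O(20, -6) = 0*(-6) = 0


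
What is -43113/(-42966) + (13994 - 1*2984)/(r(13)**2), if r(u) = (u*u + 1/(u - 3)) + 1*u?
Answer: 1006719797/753846654 ≈ 1.3354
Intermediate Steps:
r(u) = u + u**2 + 1/(-3 + u) (r(u) = (u**2 + 1/(-3 + u)) + u = u + u**2 + 1/(-3 + u))
-43113/(-42966) + (13994 - 1*2984)/(r(13)**2) = -43113/(-42966) + (13994 - 1*2984)/(((1 + 13**3 - 3*13 - 2*13**2)/(-3 + 13))**2) = -43113*(-1/42966) + (13994 - 2984)/(((1 + 2197 - 39 - 2*169)/10)**2) = 2053/2046 + 11010/(((1 + 2197 - 39 - 338)/10)**2) = 2053/2046 + 11010/(((1/10)*1821)**2) = 2053/2046 + 11010/((1821/10)**2) = 2053/2046 + 11010/(3316041/100) = 2053/2046 + 11010*(100/3316041) = 2053/2046 + 367000/1105347 = 1006719797/753846654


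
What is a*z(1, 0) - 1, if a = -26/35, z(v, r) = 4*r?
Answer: -1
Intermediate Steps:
a = -26/35 (a = -26*1/35 = -26/35 ≈ -0.74286)
a*z(1, 0) - 1 = -104*0/35 - 1 = -26/35*0 - 1 = 0 - 1 = -1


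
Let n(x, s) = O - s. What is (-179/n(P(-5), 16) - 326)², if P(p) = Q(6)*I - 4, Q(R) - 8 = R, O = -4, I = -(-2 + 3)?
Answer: 40208281/400 ≈ 1.0052e+5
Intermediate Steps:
I = -1 (I = -1*1 = -1)
Q(R) = 8 + R
P(p) = -18 (P(p) = (8 + 6)*(-1) - 4 = 14*(-1) - 4 = -14 - 4 = -18)
n(x, s) = -4 - s
(-179/n(P(-5), 16) - 326)² = (-179/(-4 - 1*16) - 326)² = (-179/(-4 - 16) - 326)² = (-179/(-20) - 326)² = (-179*(-1/20) - 326)² = (179/20 - 326)² = (-6341/20)² = 40208281/400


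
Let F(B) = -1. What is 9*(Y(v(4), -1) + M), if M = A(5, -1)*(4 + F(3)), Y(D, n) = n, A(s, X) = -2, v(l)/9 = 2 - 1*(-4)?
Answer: -63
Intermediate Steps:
v(l) = 54 (v(l) = 9*(2 - 1*(-4)) = 9*(2 + 4) = 9*6 = 54)
M = -6 (M = -2*(4 - 1) = -2*3 = -6)
9*(Y(v(4), -1) + M) = 9*(-1 - 6) = 9*(-7) = -63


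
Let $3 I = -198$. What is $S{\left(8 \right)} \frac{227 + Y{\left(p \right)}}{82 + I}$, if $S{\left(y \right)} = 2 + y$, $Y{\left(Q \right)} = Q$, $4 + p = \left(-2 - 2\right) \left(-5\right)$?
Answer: $\frac{1215}{8} \approx 151.88$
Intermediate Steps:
$p = 16$ ($p = -4 + \left(-2 - 2\right) \left(-5\right) = -4 - -20 = -4 + 20 = 16$)
$I = -66$ ($I = \frac{1}{3} \left(-198\right) = -66$)
$S{\left(8 \right)} \frac{227 + Y{\left(p \right)}}{82 + I} = \left(2 + 8\right) \frac{227 + 16}{82 - 66} = 10 \cdot \frac{243}{16} = \frac{1215}{8}$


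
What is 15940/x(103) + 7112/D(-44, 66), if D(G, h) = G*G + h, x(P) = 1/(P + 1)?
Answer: 237060188/143 ≈ 1.6578e+6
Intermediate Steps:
x(P) = 1/(1 + P)
D(G, h) = h + G² (D(G, h) = G² + h = h + G²)
15940/x(103) + 7112/D(-44, 66) = 15940/(1/(1 + 103)) + 7112/(66 + (-44)²) = 15940/(1/104) + 7112/(66 + 1936) = 15940/(1/104) + 7112/2002 = 15940*104 + 7112*(1/2002) = 1657760 + 508/143 = 237060188/143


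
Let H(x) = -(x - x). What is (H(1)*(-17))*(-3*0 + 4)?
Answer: 0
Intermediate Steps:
H(x) = 0 (H(x) = -1*0 = 0)
(H(1)*(-17))*(-3*0 + 4) = (0*(-17))*(-3*0 + 4) = 0*(0 + 4) = 0*4 = 0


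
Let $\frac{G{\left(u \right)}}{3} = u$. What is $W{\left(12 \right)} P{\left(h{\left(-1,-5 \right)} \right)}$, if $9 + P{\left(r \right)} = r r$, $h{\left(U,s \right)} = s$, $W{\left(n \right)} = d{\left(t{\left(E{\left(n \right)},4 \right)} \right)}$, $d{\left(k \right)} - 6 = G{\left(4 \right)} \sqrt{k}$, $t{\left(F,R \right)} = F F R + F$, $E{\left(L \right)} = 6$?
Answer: $96 + 960 \sqrt{6} \approx 2447.5$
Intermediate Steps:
$G{\left(u \right)} = 3 u$
$t{\left(F,R \right)} = F + R F^{2}$ ($t{\left(F,R \right)} = F^{2} R + F = R F^{2} + F = F + R F^{2}$)
$d{\left(k \right)} = 6 + 12 \sqrt{k}$ ($d{\left(k \right)} = 6 + 3 \cdot 4 \sqrt{k} = 6 + 12 \sqrt{k}$)
$W{\left(n \right)} = 6 + 60 \sqrt{6}$ ($W{\left(n \right)} = 6 + 12 \sqrt{6 \left(1 + 6 \cdot 4\right)} = 6 + 12 \sqrt{6 \left(1 + 24\right)} = 6 + 12 \sqrt{6 \cdot 25} = 6 + 12 \sqrt{150} = 6 + 12 \cdot 5 \sqrt{6} = 6 + 60 \sqrt{6}$)
$P{\left(r \right)} = -9 + r^{2}$ ($P{\left(r \right)} = -9 + r r = -9 + r^{2}$)
$W{\left(12 \right)} P{\left(h{\left(-1,-5 \right)} \right)} = \left(6 + 60 \sqrt{6}\right) \left(-9 + \left(-5\right)^{2}\right) = \left(6 + 60 \sqrt{6}\right) \left(-9 + 25\right) = \left(6 + 60 \sqrt{6}\right) 16 = 96 + 960 \sqrt{6}$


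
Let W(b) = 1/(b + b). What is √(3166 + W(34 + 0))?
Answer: 3*√406657/34 ≈ 56.267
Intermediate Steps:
W(b) = 1/(2*b)
√(3166 + W(34 + 0)) = √(3166 + 1/(2*(34 + 0))) = √(3166 + (½)/34) = √(3166 + (½)*(1/34)) = √(3166 + 1/68) = √(215289/68) = 3*√406657/34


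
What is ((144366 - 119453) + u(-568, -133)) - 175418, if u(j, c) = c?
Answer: -150638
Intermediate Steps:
((144366 - 119453) + u(-568, -133)) - 175418 = ((144366 - 119453) - 133) - 175418 = (24913 - 133) - 175418 = 24780 - 175418 = -150638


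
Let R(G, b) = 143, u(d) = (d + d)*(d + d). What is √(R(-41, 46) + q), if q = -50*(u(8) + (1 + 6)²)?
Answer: I*√15107 ≈ 122.91*I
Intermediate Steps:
u(d) = 4*d² (u(d) = (2*d)*(2*d) = 4*d²)
q = -15250 (q = -50*(4*8² + (1 + 6)²) = -50*(4*64 + 7²) = -50*(256 + 49) = -50*305 = -15250)
√(R(-41, 46) + q) = √(143 - 15250) = √(-15107) = I*√15107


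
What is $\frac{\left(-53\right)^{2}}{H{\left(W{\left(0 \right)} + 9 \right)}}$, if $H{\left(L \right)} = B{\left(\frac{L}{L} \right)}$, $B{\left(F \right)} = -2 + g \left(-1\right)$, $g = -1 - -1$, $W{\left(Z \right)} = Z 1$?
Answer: $- \frac{2809}{2} \approx -1404.5$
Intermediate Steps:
$W{\left(Z \right)} = Z$
$g = 0$ ($g = -1 + 1 = 0$)
$B{\left(F \right)} = -2$ ($B{\left(F \right)} = -2 + 0 \left(-1\right) = -2 + 0 = -2$)
$H{\left(L \right)} = -2$
$\frac{\left(-53\right)^{2}}{H{\left(W{\left(0 \right)} + 9 \right)}} = \frac{\left(-53\right)^{2}}{-2} = 2809 \left(- \frac{1}{2}\right) = - \frac{2809}{2}$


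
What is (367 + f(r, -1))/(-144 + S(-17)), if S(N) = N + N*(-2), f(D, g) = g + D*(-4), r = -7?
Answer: -394/127 ≈ -3.1024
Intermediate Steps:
f(D, g) = g - 4*D
S(N) = -N (S(N) = N - 2*N = -N)
(367 + f(r, -1))/(-144 + S(-17)) = (367 + (-1 - 4*(-7)))/(-144 - 1*(-17)) = (367 + (-1 + 28))/(-144 + 17) = (367 + 27)/(-127) = 394*(-1/127) = -394/127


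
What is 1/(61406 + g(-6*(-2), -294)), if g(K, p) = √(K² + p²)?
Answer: 30703/1885305128 - 3*√2405/1885305128 ≈ 1.6207e-5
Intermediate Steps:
1/(61406 + g(-6*(-2), -294)) = 1/(61406 + √((-6*(-2))² + (-294)²)) = 1/(61406 + √(12² + 86436)) = 1/(61406 + √(144 + 86436)) = 1/(61406 + √86580) = 1/(61406 + 6*√2405)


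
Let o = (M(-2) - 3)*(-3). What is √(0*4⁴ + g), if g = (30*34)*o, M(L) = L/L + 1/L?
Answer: 15*√34 ≈ 87.464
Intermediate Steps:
M(L) = 1 + 1/L
o = 15/2 (o = ((1 - 2)/(-2) - 3)*(-3) = (-½*(-1) - 3)*(-3) = (½ - 3)*(-3) = -5/2*(-3) = 15/2 ≈ 7.5000)
g = 7650 (g = (30*34)*(15/2) = 1020*(15/2) = 7650)
√(0*4⁴ + g) = √(0*4⁴ + 7650) = √(0*256 + 7650) = √(0 + 7650) = √7650 = 15*√34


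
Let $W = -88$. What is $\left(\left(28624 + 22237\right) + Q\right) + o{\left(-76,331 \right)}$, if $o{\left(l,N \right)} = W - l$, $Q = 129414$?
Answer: $180263$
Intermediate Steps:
$o{\left(l,N \right)} = -88 - l$
$\left(\left(28624 + 22237\right) + Q\right) + o{\left(-76,331 \right)} = \left(\left(28624 + 22237\right) + 129414\right) - 12 = \left(50861 + 129414\right) + \left(-88 + 76\right) = 180275 - 12 = 180263$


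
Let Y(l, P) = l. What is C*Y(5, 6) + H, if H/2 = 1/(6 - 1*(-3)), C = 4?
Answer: 182/9 ≈ 20.222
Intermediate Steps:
H = 2/9 (H = 2/(6 - 1*(-3)) = 2/(6 + 3) = 2/9 ≈ 0.22222)
C*Y(5, 6) + H = 4*5 + 2/9 = 20 + 2/9 = 182/9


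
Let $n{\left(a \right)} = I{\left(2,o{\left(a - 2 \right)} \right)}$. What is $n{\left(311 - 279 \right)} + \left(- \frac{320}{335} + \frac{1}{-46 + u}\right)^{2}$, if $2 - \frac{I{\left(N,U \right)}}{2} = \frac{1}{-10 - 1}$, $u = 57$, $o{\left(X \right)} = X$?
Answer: $\frac{2677203}{543169} \approx 4.9289$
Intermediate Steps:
$I{\left(N,U \right)} = \frac{46}{11}$ ($I{\left(N,U \right)} = 4 - \frac{2}{-10 - 1} = 4 - \frac{2}{-11} = 4 - - \frac{2}{11} = 4 + \frac{2}{11} = \frac{46}{11}$)
$n{\left(a \right)} = \frac{46}{11}$
$n{\left(311 - 279 \right)} + \left(- \frac{320}{335} + \frac{1}{-46 + u}\right)^{2} = \frac{46}{11} + \left(- \frac{320}{335} + \frac{1}{-46 + 57}\right)^{2} = \frac{46}{11} + \left(\left(-320\right) \frac{1}{335} + \frac{1}{11}\right)^{2} = \frac{46}{11} + \left(- \frac{64}{67} + \frac{1}{11}\right)^{2} = \frac{46}{11} + \left(- \frac{637}{737}\right)^{2} = \frac{46}{11} + \frac{405769}{543169} = \frac{2677203}{543169}$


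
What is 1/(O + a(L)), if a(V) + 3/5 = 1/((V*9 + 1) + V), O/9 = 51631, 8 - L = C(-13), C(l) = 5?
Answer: 155/72025157 ≈ 2.1520e-6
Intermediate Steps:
L = 3 (L = 8 - 1*5 = 8 - 5 = 3)
O = 464679 (O = 9*51631 = 464679)
a(V) = -3/5 + 1/(1 + 10*V) (a(V) = -3/5 + 1/((V*9 + 1) + V) = -3/5 + 1/((9*V + 1) + V) = -3/5 + 1/((1 + 9*V) + V) = -3/5 + 1/(1 + 10*V))
1/(O + a(L)) = 1/(464679 + 2*(1 - 15*3)/(5*(1 + 10*3))) = 1/(464679 + 2*(1 - 45)/(5*(1 + 30))) = 1/(464679 + (2/5)*(-44)/31) = 1/(464679 + (2/5)*(1/31)*(-44)) = 1/(464679 - 88/155) = 1/(72025157/155) = 155/72025157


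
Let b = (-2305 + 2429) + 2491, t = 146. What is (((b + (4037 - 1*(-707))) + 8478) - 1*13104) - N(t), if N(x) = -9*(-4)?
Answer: 2697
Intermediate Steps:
b = 2615 (b = 124 + 2491 = 2615)
N(x) = 36
(((b + (4037 - 1*(-707))) + 8478) - 1*13104) - N(t) = (((2615 + (4037 - 1*(-707))) + 8478) - 1*13104) - 1*36 = (((2615 + (4037 + 707)) + 8478) - 13104) - 36 = (((2615 + 4744) + 8478) - 13104) - 36 = ((7359 + 8478) - 13104) - 36 = (15837 - 13104) - 36 = 2733 - 36 = 2697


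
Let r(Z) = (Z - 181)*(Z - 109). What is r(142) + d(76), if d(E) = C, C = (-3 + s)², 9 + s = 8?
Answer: -1271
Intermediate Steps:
s = -1 (s = -9 + 8 = -1)
r(Z) = (-181 + Z)*(-109 + Z)
C = 16 (C = (-3 - 1)² = (-4)² = 16)
d(E) = 16
r(142) + d(76) = (19729 + 142² - 290*142) + 16 = (19729 + 20164 - 41180) + 16 = -1287 + 16 = -1271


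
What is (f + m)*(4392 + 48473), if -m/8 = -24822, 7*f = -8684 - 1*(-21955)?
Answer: 74185613095/7 ≈ 1.0598e+10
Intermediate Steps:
f = 13271/7 (f = (-8684 - 1*(-21955))/7 = (-8684 + 21955)/7 = (1/7)*13271 = 13271/7 ≈ 1895.9)
m = 198576 (m = -8*(-24822) = 198576)
(f + m)*(4392 + 48473) = (13271/7 + 198576)*(4392 + 48473) = (1403303/7)*52865 = 74185613095/7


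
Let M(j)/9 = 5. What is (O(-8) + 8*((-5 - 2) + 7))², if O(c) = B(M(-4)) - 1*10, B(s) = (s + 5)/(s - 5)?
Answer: 1225/16 ≈ 76.563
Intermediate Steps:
M(j) = 45 (M(j) = 9*5 = 45)
B(s) = (5 + s)/(-5 + s)
O(c) = -35/4 (O(c) = (5 + 45)/(-5 + 45) - 1*10 = 50/40 - 10 = (1/40)*50 - 10 = 5/4 - 10 = -35/4)
(O(-8) + 8*((-5 - 2) + 7))² = (-35/4 + 8*((-5 - 2) + 7))² = (-35/4 + 8*(-7 + 7))² = (-35/4 + 8*0)² = (-35/4 + 0)² = (-35/4)² = 1225/16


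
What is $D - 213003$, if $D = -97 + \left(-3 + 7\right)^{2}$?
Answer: $-213084$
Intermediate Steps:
$D = -81$ ($D = -97 + 4^{2} = -97 + 16 = -81$)
$D - 213003 = -81 - 213003 = -213084$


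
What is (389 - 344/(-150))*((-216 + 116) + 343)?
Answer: 2377107/25 ≈ 95084.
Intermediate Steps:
(389 - 344/(-150))*((-216 + 116) + 343) = (389 - 344*(-1/150))*(-100 + 343) = (389 + 172/75)*243 = (29347/75)*243 = 2377107/25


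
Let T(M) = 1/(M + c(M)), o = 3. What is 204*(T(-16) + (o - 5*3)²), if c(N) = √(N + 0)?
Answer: 29364 - 3*I ≈ 29364.0 - 3.0*I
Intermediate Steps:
c(N) = √N
T(M) = 1/(M + √M)
204*(T(-16) + (o - 5*3)²) = 204*(1/(-16 + √(-16)) + (3 - 5*3)²) = 204*(1/(-16 + 4*I) + (3 - 15)²) = 204*((-16 - 4*I)/272 + (-12)²) = 204*((-16 - 4*I)/272 + 144) = 204*(144 + (-16 - 4*I)/272) = 29376 + 3*(-16 - 4*I)/4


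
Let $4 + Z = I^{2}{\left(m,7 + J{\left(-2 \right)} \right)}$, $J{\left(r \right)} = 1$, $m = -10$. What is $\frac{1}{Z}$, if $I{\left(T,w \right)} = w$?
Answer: $\frac{1}{60} \approx 0.016667$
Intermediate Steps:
$Z = 60$ ($Z = -4 + \left(7 + 1\right)^{2} = -4 + 8^{2} = -4 + 64 = 60$)
$\frac{1}{Z} = \frac{1}{60}$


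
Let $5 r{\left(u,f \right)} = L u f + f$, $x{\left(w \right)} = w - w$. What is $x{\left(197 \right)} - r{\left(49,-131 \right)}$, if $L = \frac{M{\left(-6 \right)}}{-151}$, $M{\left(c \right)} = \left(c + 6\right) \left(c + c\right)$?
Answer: $\frac{131}{5} \approx 26.2$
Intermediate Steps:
$M{\left(c \right)} = 2 c \left(6 + c\right)$ ($M{\left(c \right)} = \left(6 + c\right) 2 c = 2 c \left(6 + c\right)$)
$L = 0$ ($L = \frac{2 \left(-6\right) \left(6 - 6\right)}{-151} = 2 \left(-6\right) 0 \left(- \frac{1}{151}\right) = 0 \left(- \frac{1}{151}\right) = 0$)
$x{\left(w \right)} = 0$
$r{\left(u,f \right)} = \frac{f}{5}$ ($r{\left(u,f \right)} = \frac{0 u f + f}{5} = \frac{0 f + f}{5} = \frac{0 + f}{5} = \frac{f}{5}$)
$x{\left(197 \right)} - r{\left(49,-131 \right)} = 0 - \frac{1}{5} \left(-131\right) = 0 - - \frac{131}{5} = 0 + \frac{131}{5} = \frac{131}{5}$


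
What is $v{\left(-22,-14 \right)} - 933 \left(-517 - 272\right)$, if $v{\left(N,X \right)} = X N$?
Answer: $736445$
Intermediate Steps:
$v{\left(N,X \right)} = N X$
$v{\left(-22,-14 \right)} - 933 \left(-517 - 272\right) = \left(-22\right) \left(-14\right) - 933 \left(-517 - 272\right) = 308 - 933 \left(-517 - 272\right) = 308 - -736137 = 308 + 736137 = 736445$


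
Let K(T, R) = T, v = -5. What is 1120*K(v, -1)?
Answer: -5600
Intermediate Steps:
1120*K(v, -1) = 1120*(-5) = -5600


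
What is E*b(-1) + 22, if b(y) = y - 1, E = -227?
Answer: 476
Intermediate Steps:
b(y) = -1 + y
E*b(-1) + 22 = -227*(-1 - 1) + 22 = -227*(-2) + 22 = 454 + 22 = 476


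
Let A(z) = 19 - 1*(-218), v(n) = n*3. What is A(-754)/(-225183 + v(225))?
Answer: -79/74836 ≈ -0.0010556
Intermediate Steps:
v(n) = 3*n
A(z) = 237 (A(z) = 19 + 218 = 237)
A(-754)/(-225183 + v(225)) = 237/(-225183 + 3*225) = 237/(-225183 + 675) = 237/(-224508) = 237*(-1/224508) = -79/74836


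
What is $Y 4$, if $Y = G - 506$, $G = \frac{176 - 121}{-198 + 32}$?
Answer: $- \frac{168102}{83} \approx -2025.3$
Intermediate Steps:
$G = - \frac{55}{166}$ ($G = \frac{55}{-166} = 55 \left(- \frac{1}{166}\right) = - \frac{55}{166} \approx -0.33133$)
$Y = - \frac{84051}{166}$ ($Y = - \frac{55}{166} - 506 = - \frac{84051}{166} \approx -506.33$)
$Y 4 = \left(- \frac{84051}{166}\right) 4 = - \frac{168102}{83}$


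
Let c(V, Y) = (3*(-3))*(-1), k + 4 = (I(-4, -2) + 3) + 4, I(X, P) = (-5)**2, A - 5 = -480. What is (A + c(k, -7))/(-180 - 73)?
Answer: 466/253 ≈ 1.8419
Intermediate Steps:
A = -475 (A = 5 - 480 = -475)
I(X, P) = 25
k = 28 (k = -4 + ((25 + 3) + 4) = -4 + (28 + 4) = -4 + 32 = 28)
c(V, Y) = 9 (c(V, Y) = -9*(-1) = 9)
(A + c(k, -7))/(-180 - 73) = (-475 + 9)/(-180 - 73) = -466/(-253) = -466*(-1/253) = 466/253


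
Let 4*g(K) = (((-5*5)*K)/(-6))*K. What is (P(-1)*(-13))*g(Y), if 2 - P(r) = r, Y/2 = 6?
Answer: -5850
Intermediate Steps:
Y = 12 (Y = 2*6 = 12)
P(r) = 2 - r
g(K) = 25*K²/24 (g(K) = ((((-5*5)*K)/(-6))*K)/4 = ((-25*K*(-⅙))*K)/4 = ((25*K/6)*K)/4 = (25*K²/6)/4 = 25*K²/24)
(P(-1)*(-13))*g(Y) = ((2 - 1*(-1))*(-13))*((25/24)*12²) = ((2 + 1)*(-13))*((25/24)*144) = (3*(-13))*150 = -39*150 = -5850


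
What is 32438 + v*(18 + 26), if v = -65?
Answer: 29578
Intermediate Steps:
32438 + v*(18 + 26) = 32438 - 65*(18 + 26) = 32438 - 65*44 = 32438 - 2860 = 29578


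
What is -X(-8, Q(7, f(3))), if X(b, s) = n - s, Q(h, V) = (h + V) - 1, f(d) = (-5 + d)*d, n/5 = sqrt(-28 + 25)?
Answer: -5*I*sqrt(3) ≈ -8.6602*I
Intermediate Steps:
n = 5*I*sqrt(3) (n = 5*sqrt(-28 + 25) = 5*sqrt(-3) = 5*(I*sqrt(3)) = 5*I*sqrt(3) ≈ 8.6602*I)
f(d) = d*(-5 + d)
Q(h, V) = -1 + V + h (Q(h, V) = (V + h) - 1 = -1 + V + h)
X(b, s) = -s + 5*I*sqrt(3) (X(b, s) = 5*I*sqrt(3) - s = -s + 5*I*sqrt(3))
-X(-8, Q(7, f(3))) = -(-(-1 + 3*(-5 + 3) + 7) + 5*I*sqrt(3)) = -(-(-1 + 3*(-2) + 7) + 5*I*sqrt(3)) = -(-(-1 - 6 + 7) + 5*I*sqrt(3)) = -(-1*0 + 5*I*sqrt(3)) = -(0 + 5*I*sqrt(3)) = -5*I*sqrt(3)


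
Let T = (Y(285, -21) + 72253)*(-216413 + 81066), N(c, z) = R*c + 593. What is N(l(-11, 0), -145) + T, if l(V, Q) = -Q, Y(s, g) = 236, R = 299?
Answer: -9811168090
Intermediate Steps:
N(c, z) = 593 + 299*c (N(c, z) = 299*c + 593 = 593 + 299*c)
T = -9811168683 (T = (236 + 72253)*(-216413 + 81066) = 72489*(-135347) = -9811168683)
N(l(-11, 0), -145) + T = (593 + 299*(-1*0)) - 9811168683 = (593 + 299*0) - 9811168683 = (593 + 0) - 9811168683 = 593 - 9811168683 = -9811168090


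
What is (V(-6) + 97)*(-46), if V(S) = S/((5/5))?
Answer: -4186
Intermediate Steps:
V(S) = S (V(S) = S/((5*(⅕))) = S/1 = S*1 = S)
(V(-6) + 97)*(-46) = (-6 + 97)*(-46) = 91*(-46) = -4186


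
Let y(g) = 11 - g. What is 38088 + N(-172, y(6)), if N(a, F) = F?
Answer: 38093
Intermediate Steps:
38088 + N(-172, y(6)) = 38088 + (11 - 1*6) = 38088 + (11 - 6) = 38088 + 5 = 38093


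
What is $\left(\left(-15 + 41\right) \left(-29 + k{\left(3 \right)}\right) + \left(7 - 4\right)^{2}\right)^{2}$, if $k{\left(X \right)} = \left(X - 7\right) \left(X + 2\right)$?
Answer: $1600225$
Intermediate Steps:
$k{\left(X \right)} = \left(-7 + X\right) \left(2 + X\right)$
$\left(\left(-15 + 41\right) \left(-29 + k{\left(3 \right)}\right) + \left(7 - 4\right)^{2}\right)^{2} = \left(\left(-15 + 41\right) \left(-29 - \left(29 - 9\right)\right) + \left(7 - 4\right)^{2}\right)^{2} = \left(26 \left(-29 - 20\right) + 3^{2}\right)^{2} = \left(26 \left(-29 - 20\right) + 9\right)^{2} = \left(26 \left(-49\right) + 9\right)^{2} = \left(-1274 + 9\right)^{2} = \left(-1265\right)^{2} = 1600225$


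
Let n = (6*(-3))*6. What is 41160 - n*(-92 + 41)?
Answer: 35652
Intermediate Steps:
n = -108 (n = -18*6 = -108)
41160 - n*(-92 + 41) = 41160 - (-108)*(-92 + 41) = 41160 - (-108)*(-51) = 41160 - 1*5508 = 41160 - 5508 = 35652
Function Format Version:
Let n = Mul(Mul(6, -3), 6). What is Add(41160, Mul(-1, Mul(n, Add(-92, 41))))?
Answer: 35652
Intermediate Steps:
n = -108 (n = Mul(-18, 6) = -108)
Add(41160, Mul(-1, Mul(n, Add(-92, 41)))) = Add(41160, Mul(-1, Mul(-108, Add(-92, 41)))) = Add(41160, Mul(-1, Mul(-108, -51))) = Add(41160, Mul(-1, 5508)) = Add(41160, -5508) = 35652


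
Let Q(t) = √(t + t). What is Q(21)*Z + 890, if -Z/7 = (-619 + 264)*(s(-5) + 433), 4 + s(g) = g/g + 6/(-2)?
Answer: 890 + 1061095*√42 ≈ 6.8776e+6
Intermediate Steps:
Q(t) = √2*√t (Q(t) = √(2*t) = √2*√t)
s(g) = -6 (s(g) = -4 + (g/g + 6/(-2)) = -4 + (1 + 6*(-½)) = -4 + (1 - 3) = -4 - 2 = -6)
Z = 1061095 (Z = -7*(-619 + 264)*(-6 + 433) = -(-2485)*427 = -7*(-151585) = 1061095)
Q(21)*Z + 890 = (√2*√21)*1061095 + 890 = √42*1061095 + 890 = 1061095*√42 + 890 = 890 + 1061095*√42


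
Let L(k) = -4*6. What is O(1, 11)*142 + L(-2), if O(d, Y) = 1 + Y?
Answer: 1680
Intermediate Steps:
L(k) = -24
O(1, 11)*142 + L(-2) = (1 + 11)*142 - 24 = 12*142 - 24 = 1704 - 24 = 1680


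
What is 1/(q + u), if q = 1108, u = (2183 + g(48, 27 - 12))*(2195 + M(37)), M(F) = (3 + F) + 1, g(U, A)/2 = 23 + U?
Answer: 1/5199808 ≈ 1.9231e-7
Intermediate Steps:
g(U, A) = 46 + 2*U (g(U, A) = 2*(23 + U) = 46 + 2*U)
M(F) = 4 + F
u = 5198700 (u = (2183 + (46 + 2*48))*(2195 + (4 + 37)) = (2183 + (46 + 96))*(2195 + 41) = (2183 + 142)*2236 = 2325*2236 = 5198700)
1/(q + u) = 1/(1108 + 5198700) = 1/5199808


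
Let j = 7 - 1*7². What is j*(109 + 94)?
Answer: -8526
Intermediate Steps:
j = -42 (j = 7 - 1*49 = 7 - 49 = -42)
j*(109 + 94) = -42*(109 + 94) = -42*203 = -8526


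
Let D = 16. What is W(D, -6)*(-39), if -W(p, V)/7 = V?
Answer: -1638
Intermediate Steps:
W(p, V) = -7*V
W(D, -6)*(-39) = -7*(-6)*(-39) = 42*(-39) = -1638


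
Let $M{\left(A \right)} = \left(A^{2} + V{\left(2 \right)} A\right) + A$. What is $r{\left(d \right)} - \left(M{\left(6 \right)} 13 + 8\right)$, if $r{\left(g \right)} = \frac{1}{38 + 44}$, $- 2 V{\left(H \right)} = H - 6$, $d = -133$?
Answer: $- \frac{58219}{82} \approx -709.99$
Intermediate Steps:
$V{\left(H \right)} = 3 - \frac{H}{2}$ ($V{\left(H \right)} = - \frac{H - 6}{2} = - \frac{-6 + H}{2} = 3 - \frac{H}{2}$)
$M{\left(A \right)} = A^{2} + 3 A$ ($M{\left(A \right)} = \left(A^{2} + \left(3 - 1\right) A\right) + A = \left(A^{2} + 2 A\right) + A = A^{2} + 3 A$)
$r{\left(g \right)} = \frac{1}{82}$
$r{\left(d \right)} - \left(M{\left(6 \right)} 13 + 8\right) = \frac{1}{82} - \left(6 \left(3 + 6\right) 13 + 8\right) = \frac{1}{82} - \left(6 \cdot 9 \cdot 13 + 8\right) = \frac{1}{82} - \left(54 \cdot 13 + 8\right) = \frac{1}{82} - \left(702 + 8\right) = \frac{1}{82} - 710 = - \frac{58219}{82}$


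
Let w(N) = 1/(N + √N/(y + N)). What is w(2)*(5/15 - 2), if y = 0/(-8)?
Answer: -20/21 + 5*√2/21 ≈ -0.61566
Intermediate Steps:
y = 0 (y = 0*(-⅛) = 0)
w(N) = 1/(N + N^(-½)) (w(N) = 1/(N + √N/(0 + N)) = 1/(N + √N/N) = 1/(N + N^(-½)))
w(2)*(5/15 - 2) = (2/(√2 + 2²))*(5/15 - 2) = (2/(√2 + 4))*((1/15)*5 - 2) = (2/(4 + √2))*(⅓ - 2) = (2/(4 + √2))*(-5/3) = -10/(3*(4 + √2))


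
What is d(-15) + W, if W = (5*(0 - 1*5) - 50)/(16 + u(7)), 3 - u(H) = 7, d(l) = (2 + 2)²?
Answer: 39/4 ≈ 9.7500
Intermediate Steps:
d(l) = 16 (d(l) = 4² = 16)
u(H) = -4 (u(H) = 3 - 1*7 = 3 - 7 = -4)
W = -25/4 (W = (5*(0 - 1*5) - 50)/(16 - 4) = (5*(0 - 5) - 50)/12 = (5*(-5) - 50)*(1/12) = (-25 - 50)*(1/12) = -75*1/12 = -25/4 ≈ -6.2500)
d(-15) + W = 16 - 25/4 = 39/4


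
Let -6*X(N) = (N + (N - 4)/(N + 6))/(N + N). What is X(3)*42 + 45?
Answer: 1124/27 ≈ 41.630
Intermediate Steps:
X(N) = -(N + (-4 + N)/(6 + N))/(12*N) (X(N) = -(N + (N - 4)/(N + 6))/(6*(N + N)) = -(N + (-4 + N)/(6 + N))/(6*(2*N)) = -(N + (-4 + N)/(6 + N))*1/(2*N)/6 = -(N + (-4 + N)/(6 + N))/(12*N))
X(3)*42 + 45 = ((1/12)*(4 - 1*3² - 7*3)/(3*(6 + 3)))*42 + 45 = ((1/12)*(⅓)*(4 - 1*9 - 21)/9)*42 + 45 = ((1/12)*(⅓)*(⅑)*(4 - 9 - 21))*42 + 45 = ((1/12)*(⅓)*(⅑)*(-26))*42 + 45 = -13/162*42 + 45 = -91/27 + 45 = 1124/27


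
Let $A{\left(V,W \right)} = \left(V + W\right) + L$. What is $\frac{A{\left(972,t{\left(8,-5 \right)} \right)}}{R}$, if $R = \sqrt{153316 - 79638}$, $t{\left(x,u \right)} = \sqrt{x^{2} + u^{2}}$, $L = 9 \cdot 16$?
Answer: $\frac{\sqrt{73678} \left(1116 + \sqrt{89}\right)}{73678} \approx 4.1462$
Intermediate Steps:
$L = 144$
$t{\left(x,u \right)} = \sqrt{u^{2} + x^{2}}$
$A{\left(V,W \right)} = 144 + V + W$ ($A{\left(V,W \right)} = \left(V + W\right) + 144 = 144 + V + W$)
$R = \sqrt{73678} \approx 271.44$
$\frac{A{\left(972,t{\left(8,-5 \right)} \right)}}{R} = \frac{144 + 972 + \sqrt{\left(-5\right)^{2} + 8^{2}}}{\sqrt{73678}} = \left(144 + 972 + \sqrt{25 + 64}\right) \frac{\sqrt{73678}}{73678} = \left(144 + 972 + \sqrt{89}\right) \frac{\sqrt{73678}}{73678} = \left(1116 + \sqrt{89}\right) \frac{\sqrt{73678}}{73678} = \frac{\sqrt{73678} \left(1116 + \sqrt{89}\right)}{73678}$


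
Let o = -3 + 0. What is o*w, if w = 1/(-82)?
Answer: 3/82 ≈ 0.036585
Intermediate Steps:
o = -3
w = -1/82 ≈ -0.012195
o*w = -3*(-1/82) = 3/82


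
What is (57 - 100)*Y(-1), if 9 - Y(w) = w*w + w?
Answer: -387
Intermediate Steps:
Y(w) = 9 - w - w**2 (Y(w) = 9 - (w*w + w) = 9 - (w**2 + w) = 9 - (w + w**2) = 9 + (-w - w**2) = 9 - w - w**2)
(57 - 100)*Y(-1) = (57 - 100)*(9 - 1*(-1) - 1*(-1)**2) = -43*(9 + 1 - 1*1) = -43*(9 + 1 - 1) = -43*9 = -387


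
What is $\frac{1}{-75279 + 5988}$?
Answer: $- \frac{1}{69291} \approx -1.4432 \cdot 10^{-5}$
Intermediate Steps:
$\frac{1}{-75279 + 5988} = \frac{1}{-69291} = - \frac{1}{69291}$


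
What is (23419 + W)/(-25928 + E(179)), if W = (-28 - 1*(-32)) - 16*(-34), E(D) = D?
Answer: -2663/2861 ≈ -0.93079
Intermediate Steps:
W = 548 (W = (-28 + 32) + 544 = 4 + 544 = 548)
(23419 + W)/(-25928 + E(179)) = (23419 + 548)/(-25928 + 179) = 23967/(-25749) = 23967*(-1/25749) = -2663/2861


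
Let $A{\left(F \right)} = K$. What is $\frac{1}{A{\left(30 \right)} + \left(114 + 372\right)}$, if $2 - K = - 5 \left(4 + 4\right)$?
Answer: $\frac{1}{528} \approx 0.0018939$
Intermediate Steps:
$K = 42$ ($K = 2 - - 5 \left(4 + 4\right) = 2 - \left(-5\right) 8 = 2 - -40 = 2 + 40 = 42$)
$A{\left(F \right)} = 42$
$\frac{1}{A{\left(30 \right)} + \left(114 + 372\right)} = \frac{1}{42 + \left(114 + 372\right)} = \frac{1}{42 + 486} = \frac{1}{528}$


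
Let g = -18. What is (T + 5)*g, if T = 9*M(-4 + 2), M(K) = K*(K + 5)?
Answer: 882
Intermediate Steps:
M(K) = K*(5 + K)
T = -54 (T = 9*((-4 + 2)*(5 + (-4 + 2))) = 9*(-2*(5 - 2)) = 9*(-2*3) = 9*(-6) = -54)
(T + 5)*g = (-54 + 5)*(-18) = -49*(-18) = 882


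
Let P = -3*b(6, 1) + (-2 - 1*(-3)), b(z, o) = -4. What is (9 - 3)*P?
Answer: 78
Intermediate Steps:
P = 13 (P = -3*(-4) + (-2 - 1*(-3)) = 12 + (-2 + 3) = 12 + 1 = 13)
(9 - 3)*P = (9 - 3)*13 = 6*13 = 78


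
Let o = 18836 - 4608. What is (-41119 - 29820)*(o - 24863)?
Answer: 754436265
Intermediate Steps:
o = 14228
(-41119 - 29820)*(o - 24863) = (-41119 - 29820)*(14228 - 24863) = -70939*(-10635) = 754436265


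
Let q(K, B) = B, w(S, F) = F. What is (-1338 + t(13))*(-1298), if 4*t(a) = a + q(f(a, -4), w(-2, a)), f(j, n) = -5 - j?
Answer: 1728287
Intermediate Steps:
t(a) = a/2 (t(a) = (a + a)/4 = (2*a)/4 = a/2)
(-1338 + t(13))*(-1298) = (-1338 + (1/2)*13)*(-1298) = (-1338 + 13/2)*(-1298) = -2663/2*(-1298) = 1728287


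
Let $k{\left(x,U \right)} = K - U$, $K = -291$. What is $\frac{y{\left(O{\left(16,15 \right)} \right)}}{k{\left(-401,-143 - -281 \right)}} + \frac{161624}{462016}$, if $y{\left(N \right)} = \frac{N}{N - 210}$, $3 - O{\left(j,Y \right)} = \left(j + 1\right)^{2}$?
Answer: $\frac{467915}{1342734} \approx 0.34848$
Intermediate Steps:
$O{\left(j,Y \right)} = 3 - \left(1 + j\right)^{2}$ ($O{\left(j,Y \right)} = 3 - \left(j + 1\right)^{2} = 3 - \left(1 + j\right)^{2}$)
$k{\left(x,U \right)} = -291 - U$
$y{\left(N \right)} = \frac{N}{-210 + N}$
$\frac{y{\left(O{\left(16,15 \right)} \right)}}{k{\left(-401,-143 - -281 \right)}} + \frac{161624}{462016} = \frac{\left(3 - \left(1 + 16\right)^{2}\right) \frac{1}{-210 + \left(3 - \left(1 + 16\right)^{2}\right)}}{-291 - \left(-143 - -281\right)} + \frac{161624}{462016} = \frac{\left(3 - 17^{2}\right) \frac{1}{-210 + \left(3 - 17^{2}\right)}}{-291 - \left(-143 + 281\right)} + 161624 \cdot \frac{1}{462016} = \frac{\left(3 - 289\right) \frac{1}{-210 + \left(3 - 289\right)}}{-291 - 138} + \frac{20203}{57752} = \frac{\left(-286\right) \frac{1}{-210 - 286}}{-429} + \frac{20203}{57752} = - \frac{286}{-496} \left(- \frac{1}{429}\right) + \frac{20203}{57752} = \left(-286\right) \left(- \frac{1}{496}\right) \left(- \frac{1}{429}\right) + \frac{20203}{57752} = \frac{143}{248} \left(- \frac{1}{429}\right) + \frac{20203}{57752} = - \frac{1}{744} + \frac{20203}{57752} = \frac{467915}{1342734}$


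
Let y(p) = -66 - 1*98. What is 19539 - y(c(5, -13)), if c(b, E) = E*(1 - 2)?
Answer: 19703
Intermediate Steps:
c(b, E) = -E (c(b, E) = E*(-1) = -E)
y(p) = -164 (y(p) = -66 - 98 = -164)
19539 - y(c(5, -13)) = 19539 - 1*(-164) = 19539 + 164 = 19703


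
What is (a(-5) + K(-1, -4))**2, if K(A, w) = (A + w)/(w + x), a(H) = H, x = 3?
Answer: 0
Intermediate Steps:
K(A, w) = (A + w)/(3 + w) (K(A, w) = (A + w)/(w + 3) = (A + w)/(3 + w))
(a(-5) + K(-1, -4))**2 = (-5 + (-1 - 4)/(3 - 4))**2 = (-5 - 5/(-1))**2 = (-5 - 1*(-5))**2 = (-5 + 5)**2 = 0**2 = 0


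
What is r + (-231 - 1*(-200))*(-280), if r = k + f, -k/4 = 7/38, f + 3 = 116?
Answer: 167053/19 ≈ 8792.3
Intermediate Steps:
f = 113 (f = -3 + 116 = 113)
k = -14/19 (k = -28/38 = -4*7/38 = -14/19 ≈ -0.73684)
r = 2133/19 (r = -14/19 + 113 = 2133/19 ≈ 112.26)
r + (-231 - 1*(-200))*(-280) = 2133/19 + (-231 - 1*(-200))*(-280) = 2133/19 + (-231 + 200)*(-280) = 2133/19 - 31*(-280) = 2133/19 + 8680 = 167053/19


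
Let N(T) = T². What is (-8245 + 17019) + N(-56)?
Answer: 11910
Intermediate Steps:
(-8245 + 17019) + N(-56) = (-8245 + 17019) + (-56)² = 8774 + 3136 = 11910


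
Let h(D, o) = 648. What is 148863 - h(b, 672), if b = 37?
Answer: 148215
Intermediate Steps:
148863 - h(b, 672) = 148863 - 1*648 = 148863 - 648 = 148215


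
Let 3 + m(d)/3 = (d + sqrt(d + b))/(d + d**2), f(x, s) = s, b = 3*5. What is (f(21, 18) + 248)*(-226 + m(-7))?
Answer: -62643 + 38*sqrt(2) ≈ -62589.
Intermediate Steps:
b = 15
m(d) = -9 + 3*(d + sqrt(15 + d))/(d + d**2) (m(d) = -9 + 3*((d + sqrt(d + 15))/(d + d**2)) = -9 + 3*((d + sqrt(15 + d))/(d + d**2)) = -9 + 3*(d + sqrt(15 + d))/(d + d**2))
(f(21, 18) + 248)*(-226 + m(-7)) = (18 + 248)*(-226 + 3*(sqrt(15 - 7) - 3*(-7)**2 - 2*(-7))/(-7*(1 - 7))) = 266*(-226 + 3*(-1/7)*(sqrt(8) - 3*49 + 14)/(-6)) = 266*(-226 + 3*(-1/7)*(-1/6)*(2*sqrt(2) - 147 + 14)) = 266*(-226 + 3*(-1/7)*(-1/6)*(-133 + 2*sqrt(2))) = 266*(-226 + (-19/2 + sqrt(2)/7)) = 266*(-471/2 + sqrt(2)/7) = -62643 + 38*sqrt(2)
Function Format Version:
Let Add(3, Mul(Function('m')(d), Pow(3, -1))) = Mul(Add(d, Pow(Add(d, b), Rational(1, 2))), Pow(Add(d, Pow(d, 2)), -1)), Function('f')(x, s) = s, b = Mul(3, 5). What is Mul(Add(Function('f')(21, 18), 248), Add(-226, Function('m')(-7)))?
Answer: Add(-62643, Mul(38, Pow(2, Rational(1, 2)))) ≈ -62589.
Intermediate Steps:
b = 15
Function('m')(d) = Add(-9, Mul(3, Pow(Add(d, Pow(d, 2)), -1), Add(d, Pow(Add(15, d), Rational(1, 2))))) (Function('m')(d) = Add(-9, Mul(3, Mul(Add(d, Pow(Add(d, 15), Rational(1, 2))), Pow(Add(d, Pow(d, 2)), -1)))) = Add(-9, Mul(3, Mul(Add(d, Pow(Add(15, d), Rational(1, 2))), Pow(Add(d, Pow(d, 2)), -1)))) = Add(-9, Mul(3, Mul(Pow(Add(d, Pow(d, 2)), -1), Add(d, Pow(Add(15, d), Rational(1, 2)))))) = Add(-9, Mul(3, Pow(Add(d, Pow(d, 2)), -1), Add(d, Pow(Add(15, d), Rational(1, 2))))))
Mul(Add(Function('f')(21, 18), 248), Add(-226, Function('m')(-7))) = Mul(Add(18, 248), Add(-226, Mul(3, Pow(-7, -1), Pow(Add(1, -7), -1), Add(Pow(Add(15, -7), Rational(1, 2)), Mul(-3, Pow(-7, 2)), Mul(-2, -7))))) = Mul(266, Add(-226, Mul(3, Rational(-1, 7), Pow(-6, -1), Add(Pow(8, Rational(1, 2)), Mul(-3, 49), 14)))) = Mul(266, Add(-226, Mul(3, Rational(-1, 7), Rational(-1, 6), Add(Mul(2, Pow(2, Rational(1, 2))), -147, 14)))) = Mul(266, Add(-226, Mul(3, Rational(-1, 7), Rational(-1, 6), Add(-133, Mul(2, Pow(2, Rational(1, 2))))))) = Mul(266, Add(-226, Add(Rational(-19, 2), Mul(Rational(1, 7), Pow(2, Rational(1, 2)))))) = Mul(266, Add(Rational(-471, 2), Mul(Rational(1, 7), Pow(2, Rational(1, 2))))) = Add(-62643, Mul(38, Pow(2, Rational(1, 2))))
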